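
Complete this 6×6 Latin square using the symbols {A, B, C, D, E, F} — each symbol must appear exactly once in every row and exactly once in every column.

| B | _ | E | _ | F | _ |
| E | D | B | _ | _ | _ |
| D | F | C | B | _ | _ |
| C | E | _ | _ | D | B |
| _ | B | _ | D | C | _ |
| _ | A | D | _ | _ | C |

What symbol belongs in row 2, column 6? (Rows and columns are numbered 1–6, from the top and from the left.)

F

(r1,c2) = C
(r1,c4) = A
(r1,c6) = D
(r2,c5) = A
(r2,c6) = F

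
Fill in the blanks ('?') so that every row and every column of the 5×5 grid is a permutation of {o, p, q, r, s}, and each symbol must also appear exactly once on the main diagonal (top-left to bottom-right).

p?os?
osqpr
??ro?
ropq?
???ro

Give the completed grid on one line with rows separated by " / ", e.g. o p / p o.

(r1,c5) = q
(r4,c5) = s
(r5,c3) = s
(r1,c2) = r
(r3,c5) = p
(r5,c1) = q
(r5,c2) = p
(r3,c1) = s
(r3,c2) = q

p r o s q / o s q p r / s q r o p / r o p q s / q p s r o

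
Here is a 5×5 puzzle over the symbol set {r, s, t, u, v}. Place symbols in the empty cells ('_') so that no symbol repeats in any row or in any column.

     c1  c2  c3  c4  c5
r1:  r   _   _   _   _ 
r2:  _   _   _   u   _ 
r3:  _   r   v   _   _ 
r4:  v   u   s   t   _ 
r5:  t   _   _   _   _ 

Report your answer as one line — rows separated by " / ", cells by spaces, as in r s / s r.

r s t v u / s t r u v / u r v s t / v u s t r / t v u r s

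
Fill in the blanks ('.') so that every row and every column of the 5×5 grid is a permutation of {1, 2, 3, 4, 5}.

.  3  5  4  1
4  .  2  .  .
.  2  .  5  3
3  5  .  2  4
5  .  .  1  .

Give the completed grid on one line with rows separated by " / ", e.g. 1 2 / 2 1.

2 3 5 4 1 / 4 1 2 3 5 / 1 2 4 5 3 / 3 5 1 2 4 / 5 4 3 1 2

(r1,c1) = 2
(r2,c2) = 1
(r2,c4) = 3
(r2,c5) = 5
(r3,c1) = 1
(r3,c3) = 4
(r4,c3) = 1
(r5,c2) = 4
(r5,c3) = 3
(r5,c5) = 2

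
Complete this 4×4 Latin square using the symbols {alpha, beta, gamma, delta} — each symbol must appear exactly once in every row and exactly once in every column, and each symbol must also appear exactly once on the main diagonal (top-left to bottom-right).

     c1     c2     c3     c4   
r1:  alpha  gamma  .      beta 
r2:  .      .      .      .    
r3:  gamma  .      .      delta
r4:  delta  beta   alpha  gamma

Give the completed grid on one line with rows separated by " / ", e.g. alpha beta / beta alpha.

(r1,c3): row 1 has {alpha,beta,gamma}; column 3 has {alpha}, so it must be delta.
(r2,c1): row 2 is empty so far; column 1 has {alpha,gamma,delta}, so it must be beta.
(r2,c2): row 2 has {beta}; column 2 has {beta,gamma}; the diagonal has {alpha,gamma}, so it must be delta.
(r2,c3): row 2 has {beta,delta}; column 3 has {alpha,delta}, so it must be gamma.
(r2,c4): row 2 has {beta,gamma,delta}; column 4 has {beta,gamma,delta}, so it must be alpha.
(r3,c2): row 3 has {gamma,delta}; column 2 has {beta,gamma,delta}, so it must be alpha.
(r3,c3): row 3 has {alpha,gamma,delta}; column 3 has {alpha,gamma,delta}; the diagonal has {alpha,gamma,delta}, so it must be beta.

alpha gamma delta beta / beta delta gamma alpha / gamma alpha beta delta / delta beta alpha gamma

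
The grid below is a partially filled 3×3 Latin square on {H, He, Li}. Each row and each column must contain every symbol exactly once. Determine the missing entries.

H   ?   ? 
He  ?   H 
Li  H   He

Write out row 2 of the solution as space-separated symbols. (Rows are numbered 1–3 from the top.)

He Li H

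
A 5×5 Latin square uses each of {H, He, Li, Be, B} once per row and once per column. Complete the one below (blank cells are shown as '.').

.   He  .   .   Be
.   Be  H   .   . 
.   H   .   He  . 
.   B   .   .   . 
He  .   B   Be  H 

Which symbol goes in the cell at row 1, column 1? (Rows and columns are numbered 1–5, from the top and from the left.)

H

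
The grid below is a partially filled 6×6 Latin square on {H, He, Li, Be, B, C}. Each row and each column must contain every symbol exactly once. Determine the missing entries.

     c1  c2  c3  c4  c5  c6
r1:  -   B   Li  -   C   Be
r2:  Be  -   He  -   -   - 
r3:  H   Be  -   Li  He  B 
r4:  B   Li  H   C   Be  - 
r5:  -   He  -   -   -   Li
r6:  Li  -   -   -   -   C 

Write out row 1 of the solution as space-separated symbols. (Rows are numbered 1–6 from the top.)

He B Li H C Be

At row 1, column 1: row 1 has {Li,Be,B,C}; column 1 has {H,Li,Be,B}; that leaves He.
At row 1, column 4: row 1 has {He,Li,Be,B,C}; column 4 has {Li,C}; that leaves H.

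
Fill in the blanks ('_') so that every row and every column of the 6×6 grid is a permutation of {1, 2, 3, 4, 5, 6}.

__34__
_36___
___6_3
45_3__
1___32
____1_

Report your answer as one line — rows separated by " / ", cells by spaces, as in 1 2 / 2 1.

6 1 3 4 2 5 / 2 3 6 1 5 4 / 5 2 1 6 4 3 / 4 5 2 3 6 1 / 1 6 4 5 3 2 / 3 4 5 2 1 6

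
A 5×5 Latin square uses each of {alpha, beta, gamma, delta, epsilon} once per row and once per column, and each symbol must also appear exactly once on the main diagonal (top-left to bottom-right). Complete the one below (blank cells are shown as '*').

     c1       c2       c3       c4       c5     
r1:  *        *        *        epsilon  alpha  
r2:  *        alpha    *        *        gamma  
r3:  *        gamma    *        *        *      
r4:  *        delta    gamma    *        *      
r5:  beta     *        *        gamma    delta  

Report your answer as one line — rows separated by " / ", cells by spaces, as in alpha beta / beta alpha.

Cell (r1,c1): row 1 has {alpha,epsilon}; column 1 has {beta}; the diagonal has {alpha,delta} → gamma.
Cell (r1,c2): row 1 has {alpha,gamma,epsilon}; column 2 has {alpha,gamma,delta} → beta.
Cell (r1,c3): row 1 has {alpha,beta,gamma,epsilon}; column 3 has {gamma} → delta.
Cell (r4,c4): row 4 has {gamma,delta}; column 4 has {gamma,epsilon}; the diagonal has {alpha,gamma,delta} → beta.
Cell (r4,c5): row 4 has {beta,gamma,delta}; column 5 has {alpha,gamma,delta} → epsilon.
Cell (r5,c2): row 5 has {beta,gamma,delta}; column 2 has {alpha,beta,gamma,delta} → epsilon.
Cell (r5,c3): row 5 has {beta,gamma,delta,epsilon}; column 3 has {gamma,delta} → alpha.
Cell (r2,c4): row 2 has {alpha,gamma}; column 4 has {beta,gamma,epsilon} → delta.
Cell (r3,c3): row 3 has {gamma}; column 3 has {alpha,gamma,delta}; the diagonal has {alpha,beta,gamma,delta} → epsilon.
Cell (r3,c4): row 3 has {gamma,epsilon}; column 4 has {beta,gamma,delta,epsilon} → alpha.
Cell (r3,c5): row 3 has {alpha,gamma,epsilon}; column 5 has {alpha,gamma,delta,epsilon} → beta.
Cell (r4,c1): row 4 has {beta,gamma,delta,epsilon}; column 1 has {beta,gamma} → alpha.
Cell (r2,c1): row 2 has {alpha,gamma,delta}; column 1 has {alpha,beta,gamma} → epsilon.
Cell (r2,c3): row 2 has {alpha,gamma,delta,epsilon}; column 3 has {alpha,gamma,delta,epsilon} → beta.
Cell (r3,c1): row 3 has {alpha,beta,gamma,epsilon}; column 1 has {alpha,beta,gamma,epsilon} → delta.

gamma beta delta epsilon alpha / epsilon alpha beta delta gamma / delta gamma epsilon alpha beta / alpha delta gamma beta epsilon / beta epsilon alpha gamma delta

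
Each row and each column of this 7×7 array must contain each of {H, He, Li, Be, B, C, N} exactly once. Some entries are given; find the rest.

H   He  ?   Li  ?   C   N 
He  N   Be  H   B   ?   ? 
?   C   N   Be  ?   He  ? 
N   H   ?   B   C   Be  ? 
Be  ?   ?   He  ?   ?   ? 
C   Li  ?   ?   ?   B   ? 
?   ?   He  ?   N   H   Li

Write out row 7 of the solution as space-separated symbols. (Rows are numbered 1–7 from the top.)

B Be He C N H Li

(r1,c3): row 1 has {H,He,Li,C,N}; column 3 has {He,Be,N}, so it must be B.
(r1,c5): row 1 has {H,He,Li,B,C,N}; column 5 has {B,C,N}, so it must be Be.
(r2,c6): row 2 has {H,He,Be,B,N}; column 6 has {H,He,Be,B,C}, so it must be Li.
(r2,c7): row 2 has {H,He,Li,Be,B,N}; column 7 has {Li,N}, so it must be C.
(r4,c3): row 4 has {H,Be,B,C,N}; column 3 has {He,Be,B,N}, so it must be Li.
(r4,c7): row 4 has {H,Li,Be,B,C,N}; column 7 has {Li,C,N}, so it must be He.
(r5,c2): row 5 has {He,Be}; column 2 has {H,He,Li,C,N}, so it must be B.
(r5,c6): row 5 has {He,Be,B}; column 6 has {H,He,Li,Be,B,C}, so it must be N.
(r5,c7): row 5 has {He,Be,B,N}; column 7 has {He,Li,C,N}, so it must be H.
(r6,c3): row 6 has {Li,B,C}; column 3 has {He,Li,Be,B,N}, so it must be H.
(r6,c4): row 6 has {H,Li,B,C}; column 4 has {H,He,Li,Be,B}, so it must be N.
(r6,c5): row 6 has {H,Li,B,C,N}; column 5 has {Be,B,C,N}, so it must be He.
(r6,c7): row 6 has {H,He,Li,B,C,N}; column 7 has {H,He,Li,C,N}, so it must be Be.
(r7,c1): row 7 has {H,He,Li,N}; column 1 has {H,He,Be,C,N}, so it must be B.
(r7,c2): row 7 has {H,He,Li,B,N}; column 2 has {H,He,Li,B,C,N}, so it must be Be.
(r7,c4): row 7 has {H,He,Li,Be,B,N}; column 4 has {H,He,Li,Be,B,N}, so it must be C.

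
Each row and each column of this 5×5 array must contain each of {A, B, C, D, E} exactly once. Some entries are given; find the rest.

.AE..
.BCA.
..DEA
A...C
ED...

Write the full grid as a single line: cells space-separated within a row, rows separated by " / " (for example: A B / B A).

C A E B D / D B C A E / B C D E A / A E B D C / E D A C B

(r2,c1) = D
(r2,c5) = E
(r3,c2) = C
(r4,c2) = E
(r4,c3) = B
(r4,c4) = D
(r5,c3) = A
(r5,c5) = B
(r1,c5) = D
(r3,c1) = B
(r5,c4) = C
(r1,c1) = C
(r1,c4) = B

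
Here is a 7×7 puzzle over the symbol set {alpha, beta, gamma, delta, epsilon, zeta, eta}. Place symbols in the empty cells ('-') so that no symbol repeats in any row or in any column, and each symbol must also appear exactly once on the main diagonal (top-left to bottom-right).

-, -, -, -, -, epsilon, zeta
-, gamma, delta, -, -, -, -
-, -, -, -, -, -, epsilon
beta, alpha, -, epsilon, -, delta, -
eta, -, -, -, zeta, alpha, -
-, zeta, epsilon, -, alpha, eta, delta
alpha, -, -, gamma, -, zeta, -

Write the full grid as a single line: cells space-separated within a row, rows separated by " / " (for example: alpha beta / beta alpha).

At row 1, column 1: row 1 has {epsilon,zeta}; column 1 has {alpha,beta,eta}; the diagonal has {gamma,epsilon,zeta,eta}; that leaves delta.
At row 2, column 6: row 2 has {gamma,delta}; column 6 has {alpha,delta,epsilon,zeta,eta}; that leaves beta.
At row 3, column 6: row 3 has {epsilon}; column 6 has {alpha,beta,delta,epsilon,zeta,eta}; that leaves gamma.
At row 6, column 1: row 6 has {alpha,delta,epsilon,zeta,eta}; column 1 has {alpha,beta,delta,eta}; that leaves gamma.
At row 6, column 4: row 6 has {alpha,gamma,delta,epsilon,zeta,eta}; column 4 has {gamma,epsilon}; that leaves beta.
At row 7, column 7: row 7 has {alpha,gamma,zeta}; column 7 has {delta,epsilon,zeta}; the diagonal has {gamma,delta,epsilon,zeta,eta}; that leaves beta.
At row 3, column 1: row 3 has {gamma,epsilon}; column 1 has {alpha,beta,gamma,delta,eta}; that leaves zeta.
At row 3, column 3: row 3 has {gamma,epsilon,zeta}; column 3 has {delta,epsilon}; the diagonal has {beta,gamma,delta,epsilon,zeta,eta}; that leaves alpha.
At row 5, column 4: row 5 has {alpha,zeta,eta}; column 4 has {beta,gamma,epsilon}; that leaves delta.
At row 5, column 7: row 5 has {alpha,delta,zeta,eta}; column 7 has {beta,delta,epsilon,zeta}; that leaves gamma.
At row 7, column 3: row 7 has {alpha,beta,gamma,zeta}; column 3 has {alpha,delta,epsilon}; that leaves eta.
At row 2, column 1: row 2 has {beta,gamma,delta}; column 1 has {alpha,beta,gamma,delta,zeta,eta}; that leaves epsilon.
At row 2, column 5: row 2 has {beta,gamma,delta,epsilon}; column 5 has {alpha,zeta}; that leaves eta.
At row 2, column 7: row 2 has {beta,gamma,delta,epsilon,eta}; column 7 has {beta,gamma,delta,epsilon,zeta}; that leaves alpha.
At row 3, column 4: row 3 has {alpha,gamma,epsilon,zeta}; column 4 has {beta,gamma,delta,epsilon}; that leaves eta.
At row 4, column 5: row 4 has {alpha,beta,delta,epsilon}; column 5 has {alpha,zeta,eta}; that leaves gamma.
At row 4, column 7: row 4 has {alpha,beta,gamma,delta,epsilon}; column 7 has {alpha,beta,gamma,delta,epsilon,zeta}; that leaves eta.
At row 5, column 3: row 5 has {alpha,gamma,delta,zeta,eta}; column 3 has {alpha,delta,epsilon,eta}; that leaves beta.
At row 1, column 3: row 1 has {delta,epsilon,zeta}; column 3 has {alpha,beta,delta,epsilon,eta}; that leaves gamma.
At row 1, column 4: row 1 has {gamma,delta,epsilon,zeta}; column 4 has {beta,gamma,delta,epsilon,eta}; that leaves alpha.
At row 1, column 5: row 1 has {alpha,gamma,delta,epsilon,zeta}; column 5 has {alpha,gamma,zeta,eta}; that leaves beta.
At row 2, column 4: row 2 has {alpha,beta,gamma,delta,epsilon,eta}; column 4 has {alpha,beta,gamma,delta,epsilon,eta}; that leaves zeta.
At row 3, column 5: row 3 has {alpha,gamma,epsilon,zeta,eta}; column 5 has {alpha,beta,gamma,zeta,eta}; that leaves delta.
At row 4, column 3: row 4 has {alpha,beta,gamma,delta,epsilon,eta}; column 3 has {alpha,beta,gamma,delta,epsilon,eta}; that leaves zeta.
At row 5, column 2: row 5 has {alpha,beta,gamma,delta,zeta,eta}; column 2 has {alpha,gamma,zeta}; that leaves epsilon.
At row 7, column 2: row 7 has {alpha,beta,gamma,zeta,eta}; column 2 has {alpha,gamma,epsilon,zeta}; that leaves delta.
At row 7, column 5: row 7 has {alpha,beta,gamma,delta,zeta,eta}; column 5 has {alpha,beta,gamma,delta,zeta,eta}; that leaves epsilon.
At row 1, column 2: row 1 has {alpha,beta,gamma,delta,epsilon,zeta}; column 2 has {alpha,gamma,delta,epsilon,zeta}; that leaves eta.
At row 3, column 2: row 3 has {alpha,gamma,delta,epsilon,zeta,eta}; column 2 has {alpha,gamma,delta,epsilon,zeta,eta}; that leaves beta.

delta eta gamma alpha beta epsilon zeta / epsilon gamma delta zeta eta beta alpha / zeta beta alpha eta delta gamma epsilon / beta alpha zeta epsilon gamma delta eta / eta epsilon beta delta zeta alpha gamma / gamma zeta epsilon beta alpha eta delta / alpha delta eta gamma epsilon zeta beta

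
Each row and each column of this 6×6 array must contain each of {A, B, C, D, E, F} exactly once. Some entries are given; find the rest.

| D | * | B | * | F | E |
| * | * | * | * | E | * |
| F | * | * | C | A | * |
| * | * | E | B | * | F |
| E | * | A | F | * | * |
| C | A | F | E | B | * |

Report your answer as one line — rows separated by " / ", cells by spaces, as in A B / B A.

D C B A F E / B F C D E A / F E D C A B / A D E B C F / E B A F D C / C A F E B D

(r1,c2): row 1 has {B,D,E,F}; column 2 has {A}, so it must be C.
(r1,c4): row 1 has {B,C,D,E,F}; column 4 has {B,C,E,F}, so it must be A.
(r2,c4): row 2 has {E}; column 4 has {A,B,C,E,F}, so it must be D.
(r3,c3): row 3 has {A,C,F}; column 3 has {A,B,E,F}, so it must be D.
(r3,c6): row 3 has {A,C,D,F}; column 6 has {E,F}, so it must be B.
(r4,c1): row 4 has {B,E,F}; column 1 has {C,D,E,F}, so it must be A.
(r4,c2): row 4 has {A,B,E,F}; column 2 has {A,C}, so it must be D.
(r4,c5): row 4 has {A,B,D,E,F}; column 5 has {A,B,E,F}, so it must be C.
(r5,c2): row 5 has {A,E,F}; column 2 has {A,C,D}, so it must be B.
(r5,c5): row 5 has {A,B,E,F}; column 5 has {A,B,C,E,F}, so it must be D.
(r5,c6): row 5 has {A,B,D,E,F}; column 6 has {B,E,F}, so it must be C.
(r6,c6): row 6 has {A,B,C,E,F}; column 6 has {B,C,E,F}, so it must be D.
(r2,c1): row 2 has {D,E}; column 1 has {A,C,D,E,F}, so it must be B.
(r2,c2): row 2 has {B,D,E}; column 2 has {A,B,C,D}, so it must be F.
(r2,c3): row 2 has {B,D,E,F}; column 3 has {A,B,D,E,F}, so it must be C.
(r2,c6): row 2 has {B,C,D,E,F}; column 6 has {B,C,D,E,F}, so it must be A.
(r3,c2): row 3 has {A,B,C,D,F}; column 2 has {A,B,C,D,F}, so it must be E.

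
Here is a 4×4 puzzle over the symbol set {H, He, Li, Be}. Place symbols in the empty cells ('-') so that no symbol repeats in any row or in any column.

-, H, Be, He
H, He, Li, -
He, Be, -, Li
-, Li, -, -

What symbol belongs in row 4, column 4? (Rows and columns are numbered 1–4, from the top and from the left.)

H

(r1,c1) = Li
(r2,c4) = Be
(r3,c3) = H
(r4,c1) = Be
(r4,c3) = He
(r4,c4) = H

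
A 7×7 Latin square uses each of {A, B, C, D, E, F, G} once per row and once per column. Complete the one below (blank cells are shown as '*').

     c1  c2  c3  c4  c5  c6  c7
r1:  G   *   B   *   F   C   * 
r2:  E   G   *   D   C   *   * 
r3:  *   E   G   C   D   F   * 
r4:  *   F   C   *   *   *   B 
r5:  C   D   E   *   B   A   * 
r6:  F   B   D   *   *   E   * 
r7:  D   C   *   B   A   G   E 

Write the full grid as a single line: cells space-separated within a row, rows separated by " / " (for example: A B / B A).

At row 1, column 2: row 1 has {B,C,F,G}; column 2 has {B,C,D,E,F,G}; that leaves A.
At row 1, column 4: row 1 has {A,B,C,F,G}; column 4 has {B,C,D}; that leaves E.
At row 1, column 7: row 1 has {A,B,C,E,F,G}; column 7 has {B,E}; that leaves D.
At row 2, column 6: row 2 has {C,D,E,G}; column 6 has {A,C,E,F,G}; that leaves B.
At row 3, column 7: row 3 has {C,D,E,F,G}; column 7 has {B,D,E}; that leaves A.
At row 4, column 1: row 4 has {B,C,F}; column 1 has {C,D,E,F,G}; that leaves A.
At row 4, column 4: row 4 has {A,B,C,F}; column 4 has {B,C,D,E}; that leaves G.
At row 4, column 5: row 4 has {A,B,C,F,G}; column 5 has {A,B,C,D,F}; that leaves E.
At row 4, column 6: row 4 has {A,B,C,E,F,G}; column 6 has {A,B,C,E,F,G}; that leaves D.
At row 5, column 4: row 5 has {A,B,C,D,E}; column 4 has {B,C,D,E,G}; that leaves F.
At row 5, column 7: row 5 has {A,B,C,D,E,F}; column 7 has {A,B,D,E}; that leaves G.
At row 6, column 4: row 6 has {B,D,E,F}; column 4 has {B,C,D,E,F,G}; that leaves A.
At row 6, column 5: row 6 has {A,B,D,E,F}; column 5 has {A,B,C,D,E,F}; that leaves G.
At row 6, column 7: row 6 has {A,B,D,E,F,G}; column 7 has {A,B,D,E,G}; that leaves C.
At row 7, column 3: row 7 has {A,B,C,D,E,G}; column 3 has {B,C,D,E,G}; that leaves F.
At row 2, column 3: row 2 has {B,C,D,E,G}; column 3 has {B,C,D,E,F,G}; that leaves A.
At row 2, column 7: row 2 has {A,B,C,D,E,G}; column 7 has {A,B,C,D,E,G}; that leaves F.
At row 3, column 1: row 3 has {A,C,D,E,F,G}; column 1 has {A,C,D,E,F,G}; that leaves B.

G A B E F C D / E G A D C B F / B E G C D F A / A F C G E D B / C D E F B A G / F B D A G E C / D C F B A G E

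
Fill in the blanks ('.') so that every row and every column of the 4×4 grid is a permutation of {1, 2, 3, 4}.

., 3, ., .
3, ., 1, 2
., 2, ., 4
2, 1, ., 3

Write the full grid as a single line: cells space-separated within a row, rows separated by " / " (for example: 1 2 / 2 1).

4 3 2 1 / 3 4 1 2 / 1 2 3 4 / 2 1 4 3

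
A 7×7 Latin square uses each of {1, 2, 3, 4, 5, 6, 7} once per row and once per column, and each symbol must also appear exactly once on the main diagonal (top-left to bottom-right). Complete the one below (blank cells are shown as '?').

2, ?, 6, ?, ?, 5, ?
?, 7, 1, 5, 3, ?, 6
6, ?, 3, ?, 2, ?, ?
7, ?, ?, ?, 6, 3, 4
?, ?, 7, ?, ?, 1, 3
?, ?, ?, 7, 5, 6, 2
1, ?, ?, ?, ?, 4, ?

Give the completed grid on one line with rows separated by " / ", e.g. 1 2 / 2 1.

(r2,c1): row 2 has {1,3,5,6,7}; column 1 has {1,2,6,7}, so it must be 4.
(r2,c6): row 2 has {1,3,4,5,6,7}; column 6 has {1,3,4,5,6}, so it must be 2.
(r3,c6): row 3 has {2,3,6}; column 6 has {1,2,3,4,5,6}, so it must be 7.
(r4,c4): row 4 has {3,4,6,7}; column 4 has {5,7}; the diagonal has {2,3,6,7}, so it must be 1.
(r5,c1): row 5 has {1,3,7}; column 1 has {1,2,4,6,7}, so it must be 5.
(r5,c5): row 5 has {1,3,5,7}; column 5 has {2,3,5,6}; the diagonal has {1,2,3,6,7}, so it must be 4.
(r6,c1): row 6 has {2,5,6,7}; column 1 has {1,2,4,5,6,7}, so it must be 3.
(r6,c3): row 6 has {2,3,5,6,7}; column 3 has {1,3,6,7}, so it must be 4.
(r7,c5): row 7 has {1,4}; column 5 has {2,3,4,5,6}, so it must be 7.
(r7,c7): row 7 has {1,4,7}; column 7 has {2,3,4,6}; the diagonal has {1,2,3,4,6,7}, so it must be 5.
(r1,c5): row 1 has {2,5,6}; column 5 has {2,3,4,5,6,7}, so it must be 1.
(r1,c7): row 1 has {1,2,5,6}; column 7 has {2,3,4,5,6}, so it must be 7.
(r3,c4): row 3 has {2,3,6,7}; column 4 has {1,5,7}, so it must be 4.
(r3,c7): row 3 has {2,3,4,6,7}; column 7 has {2,3,4,5,6,7}, so it must be 1.
(r6,c2): row 6 has {2,3,4,5,6,7}; column 2 has {7}, so it must be 1.
(r7,c3): row 7 has {1,4,5,7}; column 3 has {1,3,4,6,7}, so it must be 2.
(r1,c4): row 1 has {1,2,5,6,7}; column 4 has {1,4,5,7}, so it must be 3.
(r3,c2): row 3 has {1,2,3,4,6,7}; column 2 has {1,7}, so it must be 5.
(r4,c2): row 4 has {1,3,4,6,7}; column 2 has {1,5,7}, so it must be 2.
(r4,c3): row 4 has {1,2,3,4,6,7}; column 3 has {1,2,3,4,6,7}, so it must be 5.
(r5,c2): row 5 has {1,3,4,5,7}; column 2 has {1,2,5,7}, so it must be 6.
(r5,c4): row 5 has {1,3,4,5,6,7}; column 4 has {1,3,4,5,7}, so it must be 2.
(r7,c2): row 7 has {1,2,4,5,7}; column 2 has {1,2,5,6,7}, so it must be 3.
(r7,c4): row 7 has {1,2,3,4,5,7}; column 4 has {1,2,3,4,5,7}, so it must be 6.
(r1,c2): row 1 has {1,2,3,5,6,7}; column 2 has {1,2,3,5,6,7}, so it must be 4.

2 4 6 3 1 5 7 / 4 7 1 5 3 2 6 / 6 5 3 4 2 7 1 / 7 2 5 1 6 3 4 / 5 6 7 2 4 1 3 / 3 1 4 7 5 6 2 / 1 3 2 6 7 4 5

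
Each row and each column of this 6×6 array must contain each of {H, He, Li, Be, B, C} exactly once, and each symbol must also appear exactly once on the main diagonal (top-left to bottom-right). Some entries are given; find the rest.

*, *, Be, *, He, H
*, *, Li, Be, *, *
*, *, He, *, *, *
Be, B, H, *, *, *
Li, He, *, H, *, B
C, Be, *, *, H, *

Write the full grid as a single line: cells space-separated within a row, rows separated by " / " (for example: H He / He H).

B C Be Li He H / He H Li Be B C / H Li He B C Be / Be B H C Li He / Li He C H Be B / C Be B He H Li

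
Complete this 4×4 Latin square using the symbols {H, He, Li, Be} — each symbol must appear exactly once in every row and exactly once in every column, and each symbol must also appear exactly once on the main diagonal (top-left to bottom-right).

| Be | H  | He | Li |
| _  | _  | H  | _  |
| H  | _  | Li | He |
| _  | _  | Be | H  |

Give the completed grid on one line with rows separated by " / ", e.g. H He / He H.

(r2,c2) = He
(r2,c4) = Be
(r3,c2) = Be
(r4,c2) = Li
(r2,c1) = Li
(r4,c1) = He

Be H He Li / Li He H Be / H Be Li He / He Li Be H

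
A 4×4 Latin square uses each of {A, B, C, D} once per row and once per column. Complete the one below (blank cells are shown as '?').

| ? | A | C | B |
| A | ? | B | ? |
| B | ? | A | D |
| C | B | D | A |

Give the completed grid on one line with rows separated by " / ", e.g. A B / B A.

D A C B / A D B C / B C A D / C B D A

Cell (r1,c1): row 1 has {A,B,C}; column 1 has {A,B,C} → D.
Cell (r2,c4): row 2 has {A,B}; column 4 has {A,B,D} → C.
Cell (r3,c2): row 3 has {A,B,D}; column 2 has {A,B} → C.
Cell (r2,c2): row 2 has {A,B,C}; column 2 has {A,B,C} → D.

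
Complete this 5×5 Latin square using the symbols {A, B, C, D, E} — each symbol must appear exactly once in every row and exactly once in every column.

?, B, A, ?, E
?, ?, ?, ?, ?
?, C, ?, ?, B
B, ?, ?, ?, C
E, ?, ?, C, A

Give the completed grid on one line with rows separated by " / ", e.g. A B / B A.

C B A D E / A E C B D / D C E A B / B A D E C / E D B C A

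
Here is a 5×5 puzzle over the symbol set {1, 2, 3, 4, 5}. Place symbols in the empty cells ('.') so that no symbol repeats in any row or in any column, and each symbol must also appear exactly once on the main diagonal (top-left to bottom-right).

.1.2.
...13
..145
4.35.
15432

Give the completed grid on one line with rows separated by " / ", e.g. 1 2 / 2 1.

At row 1, column 1: row 1 has {1,2}; column 1 has {1,4}; the diagonal has {1,2,5}; that leaves 3.
At row 1, column 3: row 1 has {1,2,3}; column 3 has {1,3,4}; that leaves 5.
At row 1, column 5: row 1 has {1,2,3,5}; column 5 has {2,3,5}; that leaves 4.
At row 2, column 2: row 2 has {1,3}; column 2 has {1,5}; the diagonal has {1,2,3,5}; that leaves 4.
At row 2, column 3: row 2 has {1,3,4}; column 3 has {1,3,4,5}; that leaves 2.
At row 3, column 1: row 3 has {1,4,5}; column 1 has {1,3,4}; that leaves 2.
At row 3, column 2: row 3 has {1,2,4,5}; column 2 has {1,4,5}; that leaves 3.
At row 4, column 2: row 4 has {3,4,5}; column 2 has {1,3,4,5}; that leaves 2.
At row 4, column 5: row 4 has {2,3,4,5}; column 5 has {2,3,4,5}; that leaves 1.
At row 2, column 1: row 2 has {1,2,3,4}; column 1 has {1,2,3,4}; that leaves 5.

3 1 5 2 4 / 5 4 2 1 3 / 2 3 1 4 5 / 4 2 3 5 1 / 1 5 4 3 2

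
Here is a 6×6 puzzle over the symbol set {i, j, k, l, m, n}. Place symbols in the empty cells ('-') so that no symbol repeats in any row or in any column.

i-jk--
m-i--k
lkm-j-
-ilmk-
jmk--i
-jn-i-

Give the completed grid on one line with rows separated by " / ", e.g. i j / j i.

i n j k m l / m l i j n k / l k m i j n / n i l m k j / j m k n l i / k j n l i m

At row 3, column 6: row 3 has {j,k,l,m}; column 6 has {i,k}; that leaves n.
At row 4, column 1: row 4 has {i,k,l,m}; column 1 has {i,j,l,m}; that leaves n.
At row 4, column 6: row 4 has {i,k,l,m,n}; column 6 has {i,k,n}; that leaves j.
At row 6, column 1: row 6 has {i,j,n}; column 1 has {i,j,l,m,n}; that leaves k.
At row 6, column 4: row 6 has {i,j,k,n}; column 4 has {k,m}; that leaves l.
At row 6, column 6: row 6 has {i,j,k,l,n}; column 6 has {i,j,k,n}; that leaves m.
At row 1, column 6: row 1 has {i,j,k}; column 6 has {i,j,k,m,n}; that leaves l.
At row 3, column 4: row 3 has {j,k,l,m,n}; column 4 has {k,l,m}; that leaves i.
At row 5, column 4: row 5 has {i,j,k,m}; column 4 has {i,k,l,m}; that leaves n.
At row 5, column 5: row 5 has {i,j,k,m,n}; column 5 has {i,j,k}; that leaves l.
At row 1, column 2: row 1 has {i,j,k,l}; column 2 has {i,j,k,m}; that leaves n.
At row 1, column 5: row 1 has {i,j,k,l,n}; column 5 has {i,j,k,l}; that leaves m.
At row 2, column 2: row 2 has {i,k,m}; column 2 has {i,j,k,m,n}; that leaves l.
At row 2, column 4: row 2 has {i,k,l,m}; column 4 has {i,k,l,m,n}; that leaves j.
At row 2, column 5: row 2 has {i,j,k,l,m}; column 5 has {i,j,k,l,m}; that leaves n.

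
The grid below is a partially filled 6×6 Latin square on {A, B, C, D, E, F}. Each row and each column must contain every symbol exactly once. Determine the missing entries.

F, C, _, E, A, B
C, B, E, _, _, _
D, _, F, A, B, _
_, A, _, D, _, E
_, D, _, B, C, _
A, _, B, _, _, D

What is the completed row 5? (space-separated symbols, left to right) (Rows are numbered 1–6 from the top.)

(r1,c3): row 1 has {A,B,C,E,F}; column 3 has {B,E,F}, so it must be D.
(r2,c4): row 2 has {B,C,E}; column 4 has {A,B,D,E}, so it must be F.
(r2,c5): row 2 has {B,C,E,F}; column 5 has {A,B,C}, so it must be D.
(r2,c6): row 2 has {B,C,D,E,F}; column 6 has {B,D,E}, so it must be A.
(r3,c2): row 3 has {A,B,D,F}; column 2 has {A,B,C,D}, so it must be E.
(r3,c6): row 3 has {A,B,D,E,F}; column 6 has {A,B,D,E}, so it must be C.
(r4,c1): row 4 has {A,D,E}; column 1 has {A,C,D,F}, so it must be B.
(r4,c3): row 4 has {A,B,D,E}; column 3 has {B,D,E,F}, so it must be C.
(r4,c5): row 4 has {A,B,C,D,E}; column 5 has {A,B,C,D}, so it must be F.
(r5,c1): row 5 has {B,C,D}; column 1 has {A,B,C,D,F}, so it must be E.
(r5,c3): row 5 has {B,C,D,E}; column 3 has {B,C,D,E,F}, so it must be A.
(r5,c6): row 5 has {A,B,C,D,E}; column 6 has {A,B,C,D,E}, so it must be F.

E D A B C F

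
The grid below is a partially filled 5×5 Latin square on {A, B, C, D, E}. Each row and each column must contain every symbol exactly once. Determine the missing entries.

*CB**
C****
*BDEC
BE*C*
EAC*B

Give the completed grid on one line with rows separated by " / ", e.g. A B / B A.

row 2 has {C}; column 2 has {A,B,C,E} — only D is left for (r2,c2).
row 3 has {B,C,D,E}; column 1 has {B,C,E} — only A is left for (r3,c1).
row 4 has {B,C,E}; column 3 has {B,C,D} — only A is left for (r4,c3).
row 4 has {A,B,C,E}; column 5 has {B,C} — only D is left for (r4,c5).
row 5 has {A,B,C,E}; column 4 has {C,E} — only D is left for (r5,c4).
row 1 has {B,C}; column 1 has {A,B,C,E} — only D is left for (r1,c1).
row 1 has {B,C,D}; column 4 has {C,D,E} — only A is left for (r1,c4).
row 1 has {A,B,C,D}; column 5 has {B,C,D} — only E is left for (r1,c5).
row 2 has {C,D}; column 3 has {A,B,C,D} — only E is left for (r2,c3).
row 2 has {C,D,E}; column 4 has {A,C,D,E} — only B is left for (r2,c4).
row 2 has {B,C,D,E}; column 5 has {B,C,D,E} — only A is left for (r2,c5).

D C B A E / C D E B A / A B D E C / B E A C D / E A C D B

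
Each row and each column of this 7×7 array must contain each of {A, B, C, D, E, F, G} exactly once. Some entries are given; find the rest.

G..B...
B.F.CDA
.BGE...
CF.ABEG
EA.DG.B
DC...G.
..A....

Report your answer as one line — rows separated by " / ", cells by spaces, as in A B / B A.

G D E B F A C / B E F G C D A / A B G E D C F / C F D A B E G / E A C D G F B / D C B F A G E / F G A C E B D

(r2,c4): row 2 has {A,B,C,D,F}; column 4 has {A,B,D,E}, so it must be G.
(r4,c3): row 4 has {A,B,C,E,F,G}; column 3 has {A,F,G}, so it must be D.
(r5,c3): row 5 has {A,B,D,E,G}; column 3 has {A,D,F,G}, so it must be C.
(r5,c6): row 5 has {A,B,C,D,E,G}; column 6 has {D,E,G}, so it must be F.
(r6,c4): row 6 has {C,D,G}; column 4 has {A,B,D,E,G}, so it must be F.
(r6,c7): row 6 has {C,D,F,G}; column 7 has {A,B,G}, so it must be E.
(r7,c1): row 7 has {A}; column 1 has {B,C,D,E,G}, so it must be F.
(r7,c4): row 7 has {A,F}; column 4 has {A,B,D,E,F,G}, so it must be C.
(r7,c6): row 7 has {A,C,F}; column 6 has {D,E,F,G}, so it must be B.
(r7,c7): row 7 has {A,B,C,F}; column 7 has {A,B,E,G}, so it must be D.
(r1,c3): row 1 has {B,G}; column 3 has {A,C,D,F,G}, so it must be E.
(r2,c2): row 2 has {A,B,C,D,F,G}; column 2 has {A,B,C,F}, so it must be E.
(r3,c1): row 3 has {B,E,G}; column 1 has {B,C,D,E,F,G}, so it must be A.
(r3,c6): row 3 has {A,B,E,G}; column 6 has {B,D,E,F,G}, so it must be C.
(r3,c7): row 3 has {A,B,C,E,G}; column 7 has {A,B,D,E,G}, so it must be F.
(r6,c3): row 6 has {C,D,E,F,G}; column 3 has {A,C,D,E,F,G}, so it must be B.
(r6,c5): row 6 has {B,C,D,E,F,G}; column 5 has {B,C,G}, so it must be A.
(r7,c2): row 7 has {A,B,C,D,F}; column 2 has {A,B,C,E,F}, so it must be G.
(r7,c5): row 7 has {A,B,C,D,F,G}; column 5 has {A,B,C,G}, so it must be E.
(r1,c2): row 1 has {B,E,G}; column 2 has {A,B,C,E,F,G}, so it must be D.
(r1,c5): row 1 has {B,D,E,G}; column 5 has {A,B,C,E,G}, so it must be F.
(r1,c6): row 1 has {B,D,E,F,G}; column 6 has {B,C,D,E,F,G}, so it must be A.
(r1,c7): row 1 has {A,B,D,E,F,G}; column 7 has {A,B,D,E,F,G}, so it must be C.
(r3,c5): row 3 has {A,B,C,E,F,G}; column 5 has {A,B,C,E,F,G}, so it must be D.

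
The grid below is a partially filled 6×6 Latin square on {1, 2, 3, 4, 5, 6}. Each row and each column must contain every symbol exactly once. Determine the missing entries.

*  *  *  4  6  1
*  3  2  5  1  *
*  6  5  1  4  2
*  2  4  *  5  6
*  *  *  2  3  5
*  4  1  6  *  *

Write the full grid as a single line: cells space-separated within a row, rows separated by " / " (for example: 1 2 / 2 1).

2 5 3 4 6 1 / 6 3 2 5 1 4 / 3 6 5 1 4 2 / 1 2 4 3 5 6 / 4 1 6 2 3 5 / 5 4 1 6 2 3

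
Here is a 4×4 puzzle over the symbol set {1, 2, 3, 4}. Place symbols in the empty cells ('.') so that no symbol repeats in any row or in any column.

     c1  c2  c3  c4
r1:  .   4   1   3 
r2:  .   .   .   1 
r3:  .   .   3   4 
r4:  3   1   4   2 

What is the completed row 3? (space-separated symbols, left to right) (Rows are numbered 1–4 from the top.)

1 2 3 4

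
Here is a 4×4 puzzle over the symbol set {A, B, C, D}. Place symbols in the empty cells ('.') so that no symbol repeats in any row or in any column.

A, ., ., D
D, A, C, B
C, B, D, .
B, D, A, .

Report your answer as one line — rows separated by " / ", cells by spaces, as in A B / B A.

Cell (r1,c2): row 1 has {A,D}; column 2 has {A,B,D} → C.
Cell (r1,c3): row 1 has {A,C,D}; column 3 has {A,C,D} → B.
Cell (r3,c4): row 3 has {B,C,D}; column 4 has {B,D} → A.
Cell (r4,c4): row 4 has {A,B,D}; column 4 has {A,B,D} → C.

A C B D / D A C B / C B D A / B D A C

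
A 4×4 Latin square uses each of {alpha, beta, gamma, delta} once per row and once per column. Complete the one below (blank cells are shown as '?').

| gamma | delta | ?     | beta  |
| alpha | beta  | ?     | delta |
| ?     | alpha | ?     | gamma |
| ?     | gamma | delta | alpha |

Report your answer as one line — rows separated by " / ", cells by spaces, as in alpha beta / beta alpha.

gamma delta alpha beta / alpha beta gamma delta / delta alpha beta gamma / beta gamma delta alpha

(r1,c3): row 1 has {beta,gamma,delta}; column 3 has {delta}, so it must be alpha.
(r2,c3): row 2 has {alpha,beta,delta}; column 3 has {alpha,delta}, so it must be gamma.
(r3,c3): row 3 has {alpha,gamma}; column 3 has {alpha,gamma,delta}, so it must be beta.
(r4,c1): row 4 has {alpha,gamma,delta}; column 1 has {alpha,gamma}, so it must be beta.
(r3,c1): row 3 has {alpha,beta,gamma}; column 1 has {alpha,beta,gamma}, so it must be delta.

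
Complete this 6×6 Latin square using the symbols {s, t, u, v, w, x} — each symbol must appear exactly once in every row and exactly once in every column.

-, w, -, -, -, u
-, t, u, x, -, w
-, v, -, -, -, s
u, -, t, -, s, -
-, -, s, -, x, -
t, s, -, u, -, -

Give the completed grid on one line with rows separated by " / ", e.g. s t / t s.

Cell (r2,c5): row 2 has {t,u,w,x}; column 5 has {s,x} → v.
Cell (r4,c2): row 4 has {s,t,u}; column 2 has {s,t,v,w} → x.
Cell (r4,c6): row 4 has {s,t,u,x}; column 6 has {s,u,w} → v.
Cell (r5,c2): row 5 has {s,x}; column 2 has {s,t,v,w,x} → u.
Cell (r5,c6): row 5 has {s,u,x}; column 6 has {s,u,v,w} → t.
Cell (r6,c5): row 6 has {s,t,u}; column 5 has {s,v,x} → w.
Cell (r6,c6): row 6 has {s,t,u,w}; column 6 has {s,t,u,v,w} → x.
Cell (r1,c5): row 1 has {u,w}; column 5 has {s,v,w,x} → t.
Cell (r2,c1): row 2 has {t,u,v,w,x}; column 1 has {t,u} → s.
Cell (r3,c5): row 3 has {s,v}; column 5 has {s,t,v,w,x} → u.
Cell (r4,c4): row 4 has {s,t,u,v,x}; column 4 has {u,x} → w.
Cell (r5,c4): row 5 has {s,t,u,x}; column 4 has {u,w,x} → v.
Cell (r6,c3): row 6 has {s,t,u,w,x}; column 3 has {s,t,u} → v.
Cell (r1,c3): row 1 has {t,u,w}; column 3 has {s,t,u,v} → x.
Cell (r1,c4): row 1 has {t,u,w,x}; column 4 has {u,v,w,x} → s.
Cell (r3,c3): row 3 has {s,u,v}; column 3 has {s,t,u,v,x} → w.
Cell (r3,c4): row 3 has {s,u,v,w}; column 4 has {s,u,v,w,x} → t.
Cell (r5,c1): row 5 has {s,t,u,v,x}; column 1 has {s,t,u} → w.
Cell (r1,c1): row 1 has {s,t,u,w,x}; column 1 has {s,t,u,w} → v.
Cell (r3,c1): row 3 has {s,t,u,v,w}; column 1 has {s,t,u,v,w} → x.

v w x s t u / s t u x v w / x v w t u s / u x t w s v / w u s v x t / t s v u w x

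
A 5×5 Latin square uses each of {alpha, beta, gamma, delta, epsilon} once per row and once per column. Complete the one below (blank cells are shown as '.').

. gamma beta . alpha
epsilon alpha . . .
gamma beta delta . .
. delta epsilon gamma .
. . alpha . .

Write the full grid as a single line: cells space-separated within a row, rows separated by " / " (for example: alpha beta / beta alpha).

row 1 has {alpha,beta,gamma}; column 1 has {gamma,epsilon} — only delta is left for (r1,c1).
row 1 has {alpha,beta,gamma,delta}; column 4 has {gamma} — only epsilon is left for (r1,c4).
row 2 has {alpha,epsilon}; column 3 has {alpha,beta,delta,epsilon} — only gamma is left for (r2,c3).
row 3 has {beta,gamma,delta}; column 4 has {gamma,epsilon} — only alpha is left for (r3,c4).
row 3 has {alpha,beta,gamma,delta}; column 5 has {alpha} — only epsilon is left for (r3,c5).
row 4 has {gamma,delta,epsilon}; column 5 has {alpha,epsilon} — only beta is left for (r4,c5).
row 5 has {alpha}; column 1 has {gamma,delta,epsilon} — only beta is left for (r5,c1).
row 5 has {alpha,beta}; column 2 has {alpha,beta,gamma,delta} — only epsilon is left for (r5,c2).
row 5 has {alpha,beta,epsilon}; column 4 has {alpha,gamma,epsilon} — only delta is left for (r5,c4).
row 5 has {alpha,beta,delta,epsilon}; column 5 has {alpha,beta,epsilon} — only gamma is left for (r5,c5).
row 2 has {alpha,gamma,epsilon}; column 4 has {alpha,gamma,delta,epsilon} — only beta is left for (r2,c4).
row 2 has {alpha,beta,gamma,epsilon}; column 5 has {alpha,beta,gamma,epsilon} — only delta is left for (r2,c5).
row 4 has {beta,gamma,delta,epsilon}; column 1 has {beta,gamma,delta,epsilon} — only alpha is left for (r4,c1).

delta gamma beta epsilon alpha / epsilon alpha gamma beta delta / gamma beta delta alpha epsilon / alpha delta epsilon gamma beta / beta epsilon alpha delta gamma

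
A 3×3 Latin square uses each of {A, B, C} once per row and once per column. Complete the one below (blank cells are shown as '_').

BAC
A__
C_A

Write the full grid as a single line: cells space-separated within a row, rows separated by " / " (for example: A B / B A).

(r2,c3) = B
(r3,c2) = B
(r2,c2) = C

B A C / A C B / C B A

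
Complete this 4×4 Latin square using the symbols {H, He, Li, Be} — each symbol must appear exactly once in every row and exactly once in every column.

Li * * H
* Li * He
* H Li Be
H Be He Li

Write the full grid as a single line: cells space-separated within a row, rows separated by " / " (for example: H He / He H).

Li He Be H / Be Li H He / He H Li Be / H Be He Li

(r1,c2): row 1 has {H,Li}; column 2 has {H,Li,Be}, so it must be He.
(r1,c3): row 1 has {H,He,Li}; column 3 has {He,Li}, so it must be Be.
(r2,c1): row 2 has {He,Li}; column 1 has {H,Li}, so it must be Be.
(r2,c3): row 2 has {He,Li,Be}; column 3 has {He,Li,Be}, so it must be H.
(r3,c1): row 3 has {H,Li,Be}; column 1 has {H,Li,Be}, so it must be He.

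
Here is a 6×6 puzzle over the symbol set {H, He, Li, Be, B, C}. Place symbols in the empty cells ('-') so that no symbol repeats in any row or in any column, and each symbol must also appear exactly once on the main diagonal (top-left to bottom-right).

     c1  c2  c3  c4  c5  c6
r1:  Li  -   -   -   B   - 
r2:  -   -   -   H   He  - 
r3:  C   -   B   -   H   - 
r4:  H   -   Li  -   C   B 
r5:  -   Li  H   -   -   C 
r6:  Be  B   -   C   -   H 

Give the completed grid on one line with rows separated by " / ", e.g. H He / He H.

Li H C Be B He / B C Be H He Li / C He B Li H Be / H Be Li He C B / He Li H B Be C / Be B He C Li H

At row 2, column 1: row 2 has {H,He}; column 1 has {H,Li,Be,C}; that leaves B.
At row 5, column 1: row 5 has {H,Li,C}; column 1 has {H,Li,Be,B,C}; that leaves He.
At row 5, column 5: row 5 has {H,He,Li,C}; column 5 has {H,He,B,C}; the diagonal has {H,Li,B}; that leaves Be.
At row 6, column 3: row 6 has {H,Be,B,C}; column 3 has {H,Li,B}; that leaves He.
At row 6, column 5: row 6 has {H,He,Be,B,C}; column 5 has {H,He,Be,B,C}; that leaves Li.
At row 2, column 2: row 2 has {H,He,B}; column 2 has {Li,B}; the diagonal has {H,Li,Be,B}; that leaves C.
At row 2, column 3: row 2 has {H,He,B,C}; column 3 has {H,He,Li,B}; that leaves Be.
At row 2, column 6: row 2 has {H,He,Be,B,C}; column 6 has {H,B,C}; that leaves Li.
At row 4, column 4: row 4 has {H,Li,B,C}; column 4 has {H,C}; the diagonal has {H,Li,Be,B,C}; that leaves He.
At row 5, column 4: row 5 has {H,He,Li,Be,C}; column 4 has {H,He,C}; that leaves B.
At row 1, column 3: row 1 has {Li,B}; column 3 has {H,He,Li,Be,B}; that leaves C.
At row 1, column 4: row 1 has {Li,B,C}; column 4 has {H,He,B,C}; that leaves Be.
At row 1, column 6: row 1 has {Li,Be,B,C}; column 6 has {H,Li,B,C}; that leaves He.
At row 3, column 4: row 3 has {H,B,C}; column 4 has {H,He,Be,B,C}; that leaves Li.
At row 3, column 6: row 3 has {H,Li,B,C}; column 6 has {H,He,Li,B,C}; that leaves Be.
At row 4, column 2: row 4 has {H,He,Li,B,C}; column 2 has {Li,B,C}; that leaves Be.
At row 1, column 2: row 1 has {He,Li,Be,B,C}; column 2 has {Li,Be,B,C}; that leaves H.
At row 3, column 2: row 3 has {H,Li,Be,B,C}; column 2 has {H,Li,Be,B,C}; that leaves He.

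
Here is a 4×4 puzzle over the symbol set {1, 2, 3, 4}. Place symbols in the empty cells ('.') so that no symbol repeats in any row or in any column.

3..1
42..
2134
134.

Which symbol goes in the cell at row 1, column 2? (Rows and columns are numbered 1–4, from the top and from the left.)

4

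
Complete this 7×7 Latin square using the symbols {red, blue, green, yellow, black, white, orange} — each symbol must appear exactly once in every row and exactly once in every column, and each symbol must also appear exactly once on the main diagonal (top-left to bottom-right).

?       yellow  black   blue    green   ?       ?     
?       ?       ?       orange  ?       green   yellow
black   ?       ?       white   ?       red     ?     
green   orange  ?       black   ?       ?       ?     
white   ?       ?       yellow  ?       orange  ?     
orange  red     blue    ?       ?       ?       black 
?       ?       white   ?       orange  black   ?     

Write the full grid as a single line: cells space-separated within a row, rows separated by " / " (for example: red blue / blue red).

red yellow black blue green white orange / blue white red orange black green yellow / black green orange white yellow red blue / green orange yellow black red blue white / white black green yellow blue orange red / orange red blue green white yellow black / yellow blue white red orange black green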